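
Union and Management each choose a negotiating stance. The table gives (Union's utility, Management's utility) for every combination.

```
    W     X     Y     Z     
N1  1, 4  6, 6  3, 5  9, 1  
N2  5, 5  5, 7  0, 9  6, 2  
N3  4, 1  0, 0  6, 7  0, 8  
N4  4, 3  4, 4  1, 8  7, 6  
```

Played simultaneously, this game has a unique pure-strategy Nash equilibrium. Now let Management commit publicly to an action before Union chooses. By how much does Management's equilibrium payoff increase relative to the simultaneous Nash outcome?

1

Union best-responds to each possible Management move:
- W: BR = N2, leader payoff 5.
- X: BR = N1, leader payoff 6.
- Y: BR = N3, leader payoff 7.
- Z: BR = N1, leader payoff 1.
Management's induced payoffs are 5, 6, 7, 1, so Management commits to Y. Subgame-perfect outcome: (N3, Y) with payoffs (6, 7).
For the simultaneous game, intersect best replies.
Union's best replies: W→N2; X→N1; Y→N3; Z→N1.
Management's best replies: N1→X; N2→Y; N3→Z; N4→Y.
Only (N1, X) has each player best-responding; Nash payoffs (6, 6).
Management's commitment gain: 7 − 6 = 1.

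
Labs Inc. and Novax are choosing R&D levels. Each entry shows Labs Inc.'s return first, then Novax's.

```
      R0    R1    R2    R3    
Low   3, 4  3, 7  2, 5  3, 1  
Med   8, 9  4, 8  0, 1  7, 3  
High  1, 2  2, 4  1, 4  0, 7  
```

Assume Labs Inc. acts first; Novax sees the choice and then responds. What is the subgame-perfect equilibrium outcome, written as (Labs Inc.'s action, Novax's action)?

(Med, R0)

Backward induction with Labs Inc. moving first.
- Low → Novax plays R1 (best of 4, 7, 5, 1); Labs Inc. gets 3.
- Med → Novax plays R0 (best of 9, 8, 1, 3); Labs Inc. gets 8.
- High → Novax plays R3 (best of 2, 4, 4, 7); Labs Inc. gets 0.
Maximizing over 3, 8, 0, Labs Inc. chooses Med. Subgame-perfect outcome: (Med, R0) with payoffs (8, 9).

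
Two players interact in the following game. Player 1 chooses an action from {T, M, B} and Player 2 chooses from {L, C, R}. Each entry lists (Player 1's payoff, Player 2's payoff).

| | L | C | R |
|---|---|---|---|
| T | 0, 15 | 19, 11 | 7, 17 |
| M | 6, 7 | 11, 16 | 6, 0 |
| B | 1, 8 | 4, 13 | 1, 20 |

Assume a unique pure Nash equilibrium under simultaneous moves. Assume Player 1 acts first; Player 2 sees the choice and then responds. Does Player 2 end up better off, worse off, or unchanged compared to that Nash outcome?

Backward induction with Player 1 moving first.
- T: BR = R, leader payoff 7.
- M: BR = C, leader payoff 11.
- B: BR = R, leader payoff 1.
Among 7, 11, 1, the best is 11 at M. Subgame-perfect outcome: (M, C) with payoffs (11, 16).
For the simultaneous game, intersect best replies.
Player 1's best replies: L→M; C→T; R→T.
Player 2's best replies: T→R; M→C; B→R.
The unique mutual best reply is (T, R), giving (7, 17).
Player 2 earns 16 sequentially versus 17 at the Nash outcome: worse off.

worse off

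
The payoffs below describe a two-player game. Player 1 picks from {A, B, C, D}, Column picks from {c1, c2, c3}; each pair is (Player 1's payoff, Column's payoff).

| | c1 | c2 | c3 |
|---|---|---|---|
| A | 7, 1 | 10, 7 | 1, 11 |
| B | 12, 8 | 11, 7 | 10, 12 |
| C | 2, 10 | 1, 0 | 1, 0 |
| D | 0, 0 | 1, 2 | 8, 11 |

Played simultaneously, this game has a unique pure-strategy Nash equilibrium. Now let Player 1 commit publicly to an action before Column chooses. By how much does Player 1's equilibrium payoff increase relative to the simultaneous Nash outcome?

Solve by backward induction (Player 1 leads).
- A: BR = c3, leader payoff 1.
- B: BR = c3, leader payoff 10.
- C: BR = c1, leader payoff 2.
- D: BR = c3, leader payoff 8.
Maximizing over 1, 10, 2, 8, Player 1 chooses B. Subgame-perfect outcome: (B, c3) with payoffs (10, 12).
For the simultaneous game, intersect best replies.
Player 1's best replies: c1→B; c2→B; c3→B.
Column's best replies: A→c3; B→c3; C→c1; D→c3.
The unique mutual best reply is (B, c3), giving (10, 12).
Player 1's commitment gain: 10 − 10 = 0.

0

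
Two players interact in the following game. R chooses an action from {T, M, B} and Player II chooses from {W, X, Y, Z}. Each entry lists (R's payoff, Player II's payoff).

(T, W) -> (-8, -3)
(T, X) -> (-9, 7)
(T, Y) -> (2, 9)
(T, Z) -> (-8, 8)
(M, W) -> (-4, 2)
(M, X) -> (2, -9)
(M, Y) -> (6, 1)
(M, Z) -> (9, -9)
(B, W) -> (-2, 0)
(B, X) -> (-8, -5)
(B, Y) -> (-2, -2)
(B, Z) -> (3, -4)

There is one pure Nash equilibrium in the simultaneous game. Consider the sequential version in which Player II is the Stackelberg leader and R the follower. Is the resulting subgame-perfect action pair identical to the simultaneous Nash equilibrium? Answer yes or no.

Solve by backward induction (Player II leads).
- W: R compares -8, -4, -2 and picks B; Player II would get 0.
- X: R compares -9, 2, -8 and picks M; Player II would get -9.
- Y: R compares 2, 6, -2 and picks M; Player II would get 1.
- Z: R compares -8, 9, 3 and picks M; Player II would get -9.
Among 0, -9, 1, -9, the best is 1 at Y. Subgame-perfect outcome: (M, Y) with payoffs (6, 1).
For the simultaneous game, intersect best replies.
R's best replies: W→B; X→M; Y→M; Z→M.
Player II's best replies: T→Y; M→W; B→W.
The unique mutual best reply is (B, W), giving (-2, 0).
Sequential outcome (M, Y) differs from the Nash profile (B, W).

no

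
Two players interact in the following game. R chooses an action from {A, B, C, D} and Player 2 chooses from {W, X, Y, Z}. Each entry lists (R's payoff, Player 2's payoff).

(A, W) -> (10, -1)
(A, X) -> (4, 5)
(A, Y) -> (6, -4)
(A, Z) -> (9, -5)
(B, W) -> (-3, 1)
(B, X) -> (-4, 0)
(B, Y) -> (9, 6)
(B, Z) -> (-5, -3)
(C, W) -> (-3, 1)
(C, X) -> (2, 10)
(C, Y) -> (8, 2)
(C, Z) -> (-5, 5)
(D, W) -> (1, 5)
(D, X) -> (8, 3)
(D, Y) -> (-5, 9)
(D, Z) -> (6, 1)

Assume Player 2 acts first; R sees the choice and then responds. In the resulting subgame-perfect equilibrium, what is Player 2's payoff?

Backward induction with Player 2 moving first.
- W → R plays A (best of 10, -3, -3, 1); Player 2 gets -1.
- X → R plays D (best of 4, -4, 2, 8); Player 2 gets 3.
- Y → R plays B (best of 6, 9, 8, -5); Player 2 gets 6.
- Z → R plays A (best of 9, -5, -5, 6); Player 2 gets -5.
Player 2's induced payoffs are -1, 3, 6, -5, so Player 2 commits to Y. Subgame-perfect outcome: (B, Y) with payoffs (9, 6).

6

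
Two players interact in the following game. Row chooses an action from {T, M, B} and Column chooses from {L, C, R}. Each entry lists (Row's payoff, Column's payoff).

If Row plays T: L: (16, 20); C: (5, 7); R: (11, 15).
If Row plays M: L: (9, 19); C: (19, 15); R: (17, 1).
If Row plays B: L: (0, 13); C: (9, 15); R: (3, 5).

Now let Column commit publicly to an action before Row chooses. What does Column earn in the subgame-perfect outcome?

20

Work backward from Row's decision.
- L: Row compares 16, 9, 0 and picks T; Column would get 20.
- C: Row compares 5, 19, 9 and picks M; Column would get 15.
- R: Row compares 11, 17, 3 and picks M; Column would get 1.
Among 20, 15, 1, the best is 20 at L. Subgame-perfect outcome: (T, L) with payoffs (16, 20).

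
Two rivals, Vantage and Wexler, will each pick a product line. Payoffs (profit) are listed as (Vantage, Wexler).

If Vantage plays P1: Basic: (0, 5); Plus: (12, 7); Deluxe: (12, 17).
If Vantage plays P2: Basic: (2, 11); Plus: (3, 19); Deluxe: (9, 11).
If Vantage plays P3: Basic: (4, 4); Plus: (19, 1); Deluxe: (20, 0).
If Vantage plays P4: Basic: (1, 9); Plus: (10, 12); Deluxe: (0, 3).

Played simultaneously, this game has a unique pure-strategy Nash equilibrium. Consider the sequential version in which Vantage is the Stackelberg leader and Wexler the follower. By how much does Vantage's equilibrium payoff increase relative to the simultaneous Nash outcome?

8

Work backward from Wexler's decision.
- P1: BR = Deluxe, leader payoff 12.
- P2: BR = Plus, leader payoff 3.
- P3: BR = Basic, leader payoff 4.
- P4: BR = Plus, leader payoff 10.
Among 12, 3, 4, 10, the best is 12 at P1. Subgame-perfect outcome: (P1, Deluxe) with payoffs (12, 17).
For the simultaneous game, intersect best replies.
Vantage's best replies: Basic→P3; Plus→P3; Deluxe→P3.
Wexler's best replies: P1→Deluxe; P2→Plus; P3→Basic; P4→Plus.
Only (P3, Basic) has each player best-responding; Nash payoffs (4, 4).
Vantage's commitment gain: 12 − 4 = 8.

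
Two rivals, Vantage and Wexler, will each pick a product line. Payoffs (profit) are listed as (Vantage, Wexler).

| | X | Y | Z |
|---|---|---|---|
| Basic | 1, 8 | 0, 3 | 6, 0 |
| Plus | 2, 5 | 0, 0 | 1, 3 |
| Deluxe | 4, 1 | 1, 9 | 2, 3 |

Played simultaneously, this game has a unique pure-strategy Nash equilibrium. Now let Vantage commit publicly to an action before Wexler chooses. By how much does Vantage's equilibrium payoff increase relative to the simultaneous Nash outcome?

Work backward from Wexler's decision.
- Basic: Wexler compares 8, 3, 0 and picks X; Vantage would get 1.
- Plus: Wexler compares 5, 0, 3 and picks X; Vantage would get 2.
- Deluxe: Wexler compares 1, 9, 3 and picks Y; Vantage would get 1.
Maximizing over 1, 2, 1, Vantage chooses Plus. Subgame-perfect outcome: (Plus, X) with payoffs (2, 5).
Now find the simultaneous Nash equilibrium.
Vantage's best replies: X→Deluxe; Y→Deluxe; Z→Basic.
Wexler's best replies: Basic→X; Plus→X; Deluxe→Y.
Only (Deluxe, Y) has each player best-responding; Nash payoffs (1, 9).
Vantage's commitment gain: 2 − 1 = 1.

1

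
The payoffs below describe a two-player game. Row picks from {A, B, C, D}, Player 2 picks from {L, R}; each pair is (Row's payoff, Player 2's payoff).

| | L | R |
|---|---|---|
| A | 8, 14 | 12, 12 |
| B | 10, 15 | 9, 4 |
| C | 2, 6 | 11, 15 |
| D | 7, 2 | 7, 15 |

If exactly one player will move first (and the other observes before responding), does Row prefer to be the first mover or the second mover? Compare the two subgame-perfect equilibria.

If Row leads: Player 2's best replies are A→L, B→L, C→R, D→R; Row's induced payoffs 8, 10, 11, 7; outcome (C, R), payoffs (11, 15).
If Player 2 leads: Row's best replies are L→B, R→A; Player 2's induced payoffs 15, 12; outcome (B, L), payoffs (10, 15).
Row gets 11 moving first and 10 moving second, so Row prefers to move first.

first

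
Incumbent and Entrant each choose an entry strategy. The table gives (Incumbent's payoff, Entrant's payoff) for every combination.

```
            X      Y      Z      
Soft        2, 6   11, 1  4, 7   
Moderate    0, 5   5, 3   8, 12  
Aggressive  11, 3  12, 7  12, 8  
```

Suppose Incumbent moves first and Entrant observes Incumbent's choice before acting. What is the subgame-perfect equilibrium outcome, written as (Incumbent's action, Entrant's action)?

(Aggressive, Z)

Solve by backward induction (Incumbent leads).
- Soft → Entrant plays Z (best of 6, 1, 7); Incumbent gets 4.
- Moderate → Entrant plays Z (best of 5, 3, 12); Incumbent gets 8.
- Aggressive → Entrant plays Z (best of 3, 7, 8); Incumbent gets 12.
Among 4, 8, 12, the best is 12 at Aggressive. Subgame-perfect outcome: (Aggressive, Z) with payoffs (12, 8).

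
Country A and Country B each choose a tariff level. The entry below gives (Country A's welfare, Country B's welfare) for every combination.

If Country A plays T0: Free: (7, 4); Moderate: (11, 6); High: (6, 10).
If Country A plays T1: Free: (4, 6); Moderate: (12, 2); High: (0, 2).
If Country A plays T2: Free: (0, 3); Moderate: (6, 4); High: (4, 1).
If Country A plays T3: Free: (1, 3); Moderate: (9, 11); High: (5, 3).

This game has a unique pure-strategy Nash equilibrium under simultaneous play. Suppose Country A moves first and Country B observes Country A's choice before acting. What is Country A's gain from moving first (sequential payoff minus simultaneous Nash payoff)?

3

Country B best-responds to each possible Country A move:
- T0: Country B compares 4, 6, 10 and picks High; Country A would get 6.
- T1: Country B compares 6, 2, 2 and picks Free; Country A would get 4.
- T2: Country B compares 3, 4, 1 and picks Moderate; Country A would get 6.
- T3: Country B compares 3, 11, 3 and picks Moderate; Country A would get 9.
Country A's induced payoffs are 6, 4, 6, 9, so Country A commits to T3. Subgame-perfect outcome: (T3, Moderate) with payoffs (9, 11).
Under simultaneous play:
Country A's best replies: Free→T0; Moderate→T1; High→T0.
Country B's best replies: T0→High; T1→Free; T2→Moderate; T3→Moderate.
The unique mutual best reply is (T0, High), giving (6, 10).
Country A's commitment gain: 9 − 6 = 3.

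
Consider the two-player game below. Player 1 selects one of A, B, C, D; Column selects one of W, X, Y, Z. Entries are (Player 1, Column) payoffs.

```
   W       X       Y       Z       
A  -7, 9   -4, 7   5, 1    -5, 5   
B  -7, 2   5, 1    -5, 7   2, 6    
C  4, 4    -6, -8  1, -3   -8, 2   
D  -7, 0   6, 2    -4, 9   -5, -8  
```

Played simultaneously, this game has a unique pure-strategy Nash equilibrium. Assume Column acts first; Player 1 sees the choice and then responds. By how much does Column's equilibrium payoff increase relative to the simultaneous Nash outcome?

Solve by backward induction (Column leads).
- W → Player 1 plays C (best of -7, -7, 4, -7); Column gets 4.
- X → Player 1 plays D (best of -4, 5, -6, 6); Column gets 2.
- Y → Player 1 plays A (best of 5, -5, 1, -4); Column gets 1.
- Z → Player 1 plays B (best of -5, 2, -8, -5); Column gets 6.
Maximizing over 4, 2, 1, 6, Column chooses Z. Subgame-perfect outcome: (B, Z) with payoffs (2, 6).
Now find the simultaneous Nash equilibrium.
Player 1's best replies: W→C; X→D; Y→A; Z→B.
Column's best replies: A→W; B→Y; C→W; D→Y.
Only (C, W) has each player best-responding; Nash payoffs (4, 4).
Column's commitment gain: 6 − 4 = 2.

2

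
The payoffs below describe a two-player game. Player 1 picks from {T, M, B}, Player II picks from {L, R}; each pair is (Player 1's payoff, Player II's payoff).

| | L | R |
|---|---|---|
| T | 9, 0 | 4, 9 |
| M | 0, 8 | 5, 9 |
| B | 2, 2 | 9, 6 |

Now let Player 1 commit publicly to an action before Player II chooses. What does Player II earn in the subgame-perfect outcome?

6

Solve by backward induction (Player 1 leads).
- T: BR = R, leader payoff 4.
- M: BR = R, leader payoff 5.
- B: BR = R, leader payoff 9.
Player 1's induced payoffs are 4, 5, 9, so Player 1 commits to B. Subgame-perfect outcome: (B, R) with payoffs (9, 6).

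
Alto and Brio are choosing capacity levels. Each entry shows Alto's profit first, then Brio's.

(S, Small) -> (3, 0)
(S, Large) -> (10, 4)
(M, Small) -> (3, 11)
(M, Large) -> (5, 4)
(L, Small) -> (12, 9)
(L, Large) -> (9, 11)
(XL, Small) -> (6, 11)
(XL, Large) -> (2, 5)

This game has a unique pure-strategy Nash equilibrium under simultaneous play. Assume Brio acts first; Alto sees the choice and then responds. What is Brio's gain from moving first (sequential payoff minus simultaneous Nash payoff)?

Solve by backward induction (Brio leads).
- Small → Alto plays L (best of 3, 3, 12, 6); Brio gets 9.
- Large → Alto plays S (best of 10, 5, 9, 2); Brio gets 4.
Maximizing over 9, 4, Brio chooses Small. Subgame-perfect outcome: (L, Small) with payoffs (12, 9).
Now find the simultaneous Nash equilibrium.
Alto's best replies: Small→L; Large→S.
Brio's best replies: S→Large; M→Small; L→Large; XL→Small.
The unique mutual best reply is (S, Large), giving (10, 4).
Brio's commitment gain: 9 − 4 = 5.

5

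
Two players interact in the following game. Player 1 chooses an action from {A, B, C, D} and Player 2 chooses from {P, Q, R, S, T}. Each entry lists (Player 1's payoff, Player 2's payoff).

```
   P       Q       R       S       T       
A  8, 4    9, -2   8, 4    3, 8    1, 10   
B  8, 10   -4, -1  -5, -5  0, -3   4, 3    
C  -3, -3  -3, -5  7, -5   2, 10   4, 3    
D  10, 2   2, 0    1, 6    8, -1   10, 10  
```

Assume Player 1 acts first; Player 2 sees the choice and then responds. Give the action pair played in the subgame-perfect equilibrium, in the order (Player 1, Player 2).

Work backward from Player 2's decision.
- A: Player 2 compares 4, -2, 4, 8, 10 and picks T; Player 1 would get 1.
- B: Player 2 compares 10, -1, -5, -3, 3 and picks P; Player 1 would get 8.
- C: Player 2 compares -3, -5, -5, 10, 3 and picks S; Player 1 would get 2.
- D: Player 2 compares 2, 0, 6, -1, 10 and picks T; Player 1 would get 10.
Maximizing over 1, 8, 2, 10, Player 1 chooses D. Subgame-perfect outcome: (D, T) with payoffs (10, 10).

(D, T)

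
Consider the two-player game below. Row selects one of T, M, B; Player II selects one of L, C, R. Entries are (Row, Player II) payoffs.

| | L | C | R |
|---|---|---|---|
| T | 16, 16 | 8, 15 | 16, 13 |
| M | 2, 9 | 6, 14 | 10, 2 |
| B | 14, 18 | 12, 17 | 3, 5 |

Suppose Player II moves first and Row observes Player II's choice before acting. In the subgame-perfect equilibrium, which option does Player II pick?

Row best-responds to each possible Player II move:
- L → Row plays T (best of 16, 2, 14); Player II gets 16.
- C → Row plays B (best of 8, 6, 12); Player II gets 17.
- R → Row plays T (best of 16, 10, 3); Player II gets 13.
Among 16, 17, 13, the best is 17 at C. Subgame-perfect outcome: (B, C) with payoffs (12, 17).

C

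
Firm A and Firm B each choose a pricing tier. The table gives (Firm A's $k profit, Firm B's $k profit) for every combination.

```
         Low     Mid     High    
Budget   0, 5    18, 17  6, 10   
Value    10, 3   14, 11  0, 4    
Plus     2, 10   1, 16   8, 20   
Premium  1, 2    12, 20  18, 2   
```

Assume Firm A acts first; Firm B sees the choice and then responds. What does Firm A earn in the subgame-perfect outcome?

Solve by backward induction (Firm A leads).
- Budget: Firm B compares 5, 17, 10 and picks Mid; Firm A would get 18.
- Value: Firm B compares 3, 11, 4 and picks Mid; Firm A would get 14.
- Plus: Firm B compares 10, 16, 20 and picks High; Firm A would get 8.
- Premium: Firm B compares 2, 20, 2 and picks Mid; Firm A would get 12.
Firm A's induced payoffs are 18, 14, 8, 12, so Firm A commits to Budget. Subgame-perfect outcome: (Budget, Mid) with payoffs (18, 17).

18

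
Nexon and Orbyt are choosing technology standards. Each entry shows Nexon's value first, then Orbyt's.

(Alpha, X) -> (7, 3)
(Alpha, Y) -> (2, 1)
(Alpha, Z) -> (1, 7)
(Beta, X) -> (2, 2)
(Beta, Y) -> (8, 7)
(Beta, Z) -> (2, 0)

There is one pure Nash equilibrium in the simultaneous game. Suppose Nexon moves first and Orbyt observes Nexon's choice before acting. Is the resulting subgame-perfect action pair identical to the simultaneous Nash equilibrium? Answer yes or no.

Work backward from Orbyt's decision.
- Alpha → Orbyt plays Z (best of 3, 1, 7); Nexon gets 1.
- Beta → Orbyt plays Y (best of 2, 7, 0); Nexon gets 8.
Nexon's induced payoffs are 1, 8, so Nexon commits to Beta. Subgame-perfect outcome: (Beta, Y) with payoffs (8, 7).
For the simultaneous game, intersect best replies.
Nexon's best replies: X→Alpha; Y→Beta; Z→Beta.
Orbyt's best replies: Alpha→Z; Beta→Y.
The unique mutual best reply is (Beta, Y), giving (8, 7).
Sequential outcome (Beta, Y) coincides with the Nash profile (Beta, Y).

yes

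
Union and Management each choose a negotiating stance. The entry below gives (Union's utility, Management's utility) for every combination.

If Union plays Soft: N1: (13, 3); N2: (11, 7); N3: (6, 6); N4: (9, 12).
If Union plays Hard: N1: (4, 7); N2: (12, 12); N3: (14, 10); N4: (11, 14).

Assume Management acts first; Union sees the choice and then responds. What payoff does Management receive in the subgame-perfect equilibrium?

Work backward from Union's decision.
- N1: BR = Soft, leader payoff 3.
- N2: BR = Hard, leader payoff 12.
- N3: BR = Hard, leader payoff 10.
- N4: BR = Hard, leader payoff 14.
Maximizing over 3, 12, 10, 14, Management chooses N4. Subgame-perfect outcome: (Hard, N4) with payoffs (11, 14).

14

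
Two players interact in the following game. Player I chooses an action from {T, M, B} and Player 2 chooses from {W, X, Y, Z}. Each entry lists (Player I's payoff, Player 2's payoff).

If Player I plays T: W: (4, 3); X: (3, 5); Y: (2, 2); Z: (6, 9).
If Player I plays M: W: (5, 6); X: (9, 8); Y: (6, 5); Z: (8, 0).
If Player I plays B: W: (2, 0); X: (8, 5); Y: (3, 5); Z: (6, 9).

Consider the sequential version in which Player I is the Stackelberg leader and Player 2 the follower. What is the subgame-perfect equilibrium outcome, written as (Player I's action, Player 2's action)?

Backward induction with Player I moving first.
- T → Player 2 plays Z (best of 3, 5, 2, 9); Player I gets 6.
- M → Player 2 plays X (best of 6, 8, 5, 0); Player I gets 9.
- B → Player 2 plays Z (best of 0, 5, 5, 9); Player I gets 6.
Maximizing over 6, 9, 6, Player I chooses M. Subgame-perfect outcome: (M, X) with payoffs (9, 8).

(M, X)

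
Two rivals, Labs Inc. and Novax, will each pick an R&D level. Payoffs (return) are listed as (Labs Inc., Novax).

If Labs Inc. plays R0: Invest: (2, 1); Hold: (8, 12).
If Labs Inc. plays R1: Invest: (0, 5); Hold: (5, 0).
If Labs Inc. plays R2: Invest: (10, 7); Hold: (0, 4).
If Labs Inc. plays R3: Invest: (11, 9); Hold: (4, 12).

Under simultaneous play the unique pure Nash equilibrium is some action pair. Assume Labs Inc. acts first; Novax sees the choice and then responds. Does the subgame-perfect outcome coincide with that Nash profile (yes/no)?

no

Work backward from Novax's decision.
- R0: BR = Hold, leader payoff 8.
- R1: BR = Invest, leader payoff 0.
- R2: BR = Invest, leader payoff 10.
- R3: BR = Hold, leader payoff 4.
Among 8, 0, 10, 4, the best is 10 at R2. Subgame-perfect outcome: (R2, Invest) with payoffs (10, 7).
Now find the simultaneous Nash equilibrium.
Labs Inc.'s best replies: Invest→R3; Hold→R0.
Novax's best replies: R0→Hold; R1→Invest; R2→Invest; R3→Hold.
The unique mutual best reply is (R0, Hold), giving (8, 12).
Sequential outcome (R2, Invest) differs from the Nash profile (R0, Hold).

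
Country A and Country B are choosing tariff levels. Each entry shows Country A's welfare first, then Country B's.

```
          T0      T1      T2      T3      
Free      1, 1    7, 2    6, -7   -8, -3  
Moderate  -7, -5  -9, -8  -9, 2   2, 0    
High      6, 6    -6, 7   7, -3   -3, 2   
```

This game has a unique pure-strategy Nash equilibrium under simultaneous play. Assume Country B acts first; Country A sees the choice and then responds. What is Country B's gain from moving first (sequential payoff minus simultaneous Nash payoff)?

Work backward from Country A's decision.
- T0: BR = High, leader payoff 6.
- T1: BR = Free, leader payoff 2.
- T2: BR = High, leader payoff -3.
- T3: BR = Moderate, leader payoff 0.
Among 6, 2, -3, 0, the best is 6 at T0. Subgame-perfect outcome: (High, T0) with payoffs (6, 6).
Now find the simultaneous Nash equilibrium.
Country A's best replies: T0→High; T1→Free; T2→High; T3→Moderate.
Country B's best replies: Free→T1; Moderate→T2; High→T1.
Only (Free, T1) has each player best-responding; Nash payoffs (7, 2).
Country B's commitment gain: 6 − 2 = 4.

4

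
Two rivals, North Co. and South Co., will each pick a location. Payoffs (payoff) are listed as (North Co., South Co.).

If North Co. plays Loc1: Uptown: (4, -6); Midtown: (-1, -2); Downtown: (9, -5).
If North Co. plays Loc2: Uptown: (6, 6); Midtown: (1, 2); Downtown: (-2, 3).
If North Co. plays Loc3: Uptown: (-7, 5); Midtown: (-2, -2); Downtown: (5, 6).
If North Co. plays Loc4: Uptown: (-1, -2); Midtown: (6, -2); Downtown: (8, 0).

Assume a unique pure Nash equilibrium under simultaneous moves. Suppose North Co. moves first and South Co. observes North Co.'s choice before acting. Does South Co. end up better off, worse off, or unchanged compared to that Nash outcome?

worse off

Backward induction with North Co. moving first.
- Loc1: BR = Midtown, leader payoff -1.
- Loc2: BR = Uptown, leader payoff 6.
- Loc3: BR = Downtown, leader payoff 5.
- Loc4: BR = Downtown, leader payoff 8.
North Co.'s induced payoffs are -1, 6, 5, 8, so North Co. commits to Loc4. Subgame-perfect outcome: (Loc4, Downtown) with payoffs (8, 0).
Now find the simultaneous Nash equilibrium.
North Co.'s best replies: Uptown→Loc2; Midtown→Loc4; Downtown→Loc1.
South Co.'s best replies: Loc1→Midtown; Loc2→Uptown; Loc3→Downtown; Loc4→Downtown.
The unique mutual best reply is (Loc2, Uptown), giving (6, 6).
South Co. earns 0 sequentially versus 6 at the Nash outcome: worse off.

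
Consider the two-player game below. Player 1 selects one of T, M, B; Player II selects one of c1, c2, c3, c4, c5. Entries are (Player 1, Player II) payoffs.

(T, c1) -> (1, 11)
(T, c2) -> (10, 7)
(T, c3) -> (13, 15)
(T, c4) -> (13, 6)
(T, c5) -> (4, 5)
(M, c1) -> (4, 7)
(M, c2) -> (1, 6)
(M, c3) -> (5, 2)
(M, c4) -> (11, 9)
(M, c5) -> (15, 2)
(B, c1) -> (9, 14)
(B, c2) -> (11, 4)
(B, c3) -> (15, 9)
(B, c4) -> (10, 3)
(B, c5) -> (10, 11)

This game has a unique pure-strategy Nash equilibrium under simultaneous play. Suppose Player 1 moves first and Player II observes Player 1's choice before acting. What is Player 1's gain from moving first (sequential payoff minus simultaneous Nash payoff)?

4

Backward induction with Player 1 moving first.
- T: Player II compares 11, 7, 15, 6, 5 and picks c3; Player 1 would get 13.
- M: Player II compares 7, 6, 2, 9, 2 and picks c4; Player 1 would get 11.
- B: Player II compares 14, 4, 9, 3, 11 and picks c1; Player 1 would get 9.
Maximizing over 13, 11, 9, Player 1 chooses T. Subgame-perfect outcome: (T, c3) with payoffs (13, 15).
Now find the simultaneous Nash equilibrium.
Player 1's best replies: c1→B; c2→B; c3→B; c4→T; c5→M.
Player II's best replies: T→c3; M→c4; B→c1.
The unique mutual best reply is (B, c1), giving (9, 14).
Player 1's commitment gain: 13 − 9 = 4.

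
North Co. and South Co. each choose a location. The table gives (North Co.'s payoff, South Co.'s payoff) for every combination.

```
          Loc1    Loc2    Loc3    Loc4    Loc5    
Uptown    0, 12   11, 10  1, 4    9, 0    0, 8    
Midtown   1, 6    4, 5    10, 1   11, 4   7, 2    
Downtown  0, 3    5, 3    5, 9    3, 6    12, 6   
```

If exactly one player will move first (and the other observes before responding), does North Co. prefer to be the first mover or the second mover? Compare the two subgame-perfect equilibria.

second

If North Co. leads: South Co.'s best replies are Uptown→Loc1, Midtown→Loc1, Downtown→Loc3; North Co.'s induced payoffs 0, 1, 5; outcome (Downtown, Loc3), payoffs (5, 9).
If South Co. leads: North Co.'s best replies are Loc1→Midtown, Loc2→Uptown, Loc3→Midtown, Loc4→Midtown, Loc5→Downtown; South Co.'s induced payoffs 6, 10, 1, 4, 6; outcome (Uptown, Loc2), payoffs (11, 10).
North Co. gets 5 moving first and 11 moving second, so North Co. prefers to move second.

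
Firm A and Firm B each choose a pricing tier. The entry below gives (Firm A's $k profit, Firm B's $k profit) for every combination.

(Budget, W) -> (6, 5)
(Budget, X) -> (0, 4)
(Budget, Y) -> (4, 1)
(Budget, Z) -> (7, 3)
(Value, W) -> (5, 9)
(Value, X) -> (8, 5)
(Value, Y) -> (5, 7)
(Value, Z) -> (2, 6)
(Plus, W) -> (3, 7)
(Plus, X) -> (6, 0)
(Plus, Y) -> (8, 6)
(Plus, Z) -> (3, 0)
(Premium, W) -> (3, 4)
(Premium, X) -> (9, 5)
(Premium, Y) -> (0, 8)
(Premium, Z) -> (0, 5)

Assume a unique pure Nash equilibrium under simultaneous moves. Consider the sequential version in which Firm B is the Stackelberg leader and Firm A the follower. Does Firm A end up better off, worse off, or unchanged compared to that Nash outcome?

better off

Solve by backward induction (Firm B leads).
- W: BR = Budget, leader payoff 5.
- X: BR = Premium, leader payoff 5.
- Y: BR = Plus, leader payoff 6.
- Z: BR = Budget, leader payoff 3.
Maximizing over 5, 5, 6, 3, Firm B chooses Y. Subgame-perfect outcome: (Plus, Y) with payoffs (8, 6).
Now find the simultaneous Nash equilibrium.
Firm A's best replies: W→Budget; X→Premium; Y→Plus; Z→Budget.
Firm B's best replies: Budget→W; Value→W; Plus→W; Premium→Y.
The unique mutual best reply is (Budget, W), giving (6, 5).
Firm A earns 8 sequentially versus 6 at the Nash outcome: better off.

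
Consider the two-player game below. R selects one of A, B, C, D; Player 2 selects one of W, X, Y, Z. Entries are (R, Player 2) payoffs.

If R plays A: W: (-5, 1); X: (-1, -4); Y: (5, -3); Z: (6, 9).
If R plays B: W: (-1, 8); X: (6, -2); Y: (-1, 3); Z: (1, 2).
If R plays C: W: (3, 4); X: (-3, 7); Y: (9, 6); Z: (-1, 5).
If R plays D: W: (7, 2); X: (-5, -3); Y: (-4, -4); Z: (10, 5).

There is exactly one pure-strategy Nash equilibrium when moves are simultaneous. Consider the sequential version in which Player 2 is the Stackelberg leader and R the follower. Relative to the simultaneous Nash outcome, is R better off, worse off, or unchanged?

worse off

Solve by backward induction (Player 2 leads).
- W: R compares -5, -1, 3, 7 and picks D; Player 2 would get 2.
- X: R compares -1, 6, -3, -5 and picks B; Player 2 would get -2.
- Y: R compares 5, -1, 9, -4 and picks C; Player 2 would get 6.
- Z: R compares 6, 1, -1, 10 and picks D; Player 2 would get 5.
Player 2's induced payoffs are 2, -2, 6, 5, so Player 2 commits to Y. Subgame-perfect outcome: (C, Y) with payoffs (9, 6).
Under simultaneous play:
R's best replies: W→D; X→B; Y→C; Z→D.
Player 2's best replies: A→Z; B→W; C→X; D→Z.
Only (D, Z) has each player best-responding; Nash payoffs (10, 5).
R earns 9 sequentially versus 10 at the Nash outcome: worse off.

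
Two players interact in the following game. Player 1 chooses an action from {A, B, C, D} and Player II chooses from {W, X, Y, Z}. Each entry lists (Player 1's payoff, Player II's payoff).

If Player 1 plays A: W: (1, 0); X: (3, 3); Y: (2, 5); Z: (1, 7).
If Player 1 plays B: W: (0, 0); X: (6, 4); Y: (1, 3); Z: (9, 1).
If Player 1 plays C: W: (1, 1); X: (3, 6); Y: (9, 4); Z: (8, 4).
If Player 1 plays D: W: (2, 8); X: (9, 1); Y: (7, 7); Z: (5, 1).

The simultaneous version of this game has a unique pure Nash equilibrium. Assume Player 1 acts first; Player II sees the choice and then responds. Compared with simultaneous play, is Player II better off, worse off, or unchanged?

Work backward from Player II's decision.
- A: Player II compares 0, 3, 5, 7 and picks Z; Player 1 would get 1.
- B: Player II compares 0, 4, 3, 1 and picks X; Player 1 would get 6.
- C: Player II compares 1, 6, 4, 4 and picks X; Player 1 would get 3.
- D: Player II compares 8, 1, 7, 1 and picks W; Player 1 would get 2.
Among 1, 6, 3, 2, the best is 6 at B. Subgame-perfect outcome: (B, X) with payoffs (6, 4).
Under simultaneous play:
Player 1's best replies: W→D; X→D; Y→C; Z→B.
Player II's best replies: A→Z; B→X; C→X; D→W.
Only (D, W) has each player best-responding; Nash payoffs (2, 8).
Player II earns 4 sequentially versus 8 at the Nash outcome: worse off.

worse off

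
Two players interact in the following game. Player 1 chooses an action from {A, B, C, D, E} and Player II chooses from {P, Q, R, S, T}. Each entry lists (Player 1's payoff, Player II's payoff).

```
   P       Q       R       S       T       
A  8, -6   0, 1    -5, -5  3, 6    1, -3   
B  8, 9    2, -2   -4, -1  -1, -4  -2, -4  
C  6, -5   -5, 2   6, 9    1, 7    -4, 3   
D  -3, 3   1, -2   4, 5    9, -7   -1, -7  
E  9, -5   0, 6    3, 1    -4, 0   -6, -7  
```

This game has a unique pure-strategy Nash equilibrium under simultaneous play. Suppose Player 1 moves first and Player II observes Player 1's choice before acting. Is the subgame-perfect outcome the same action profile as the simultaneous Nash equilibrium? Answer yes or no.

no

Solve by backward induction (Player 1 leads).
- A: BR = S, leader payoff 3.
- B: BR = P, leader payoff 8.
- C: BR = R, leader payoff 6.
- D: BR = R, leader payoff 4.
- E: BR = Q, leader payoff 0.
Maximizing over 3, 8, 6, 4, 0, Player 1 chooses B. Subgame-perfect outcome: (B, P) with payoffs (8, 9).
For the simultaneous game, intersect best replies.
Player 1's best replies: P→E; Q→B; R→C; S→D; T→A.
Player II's best replies: A→S; B→P; C→R; D→R; E→Q.
Only (C, R) has each player best-responding; Nash payoffs (6, 9).
Sequential outcome (B, P) differs from the Nash profile (C, R).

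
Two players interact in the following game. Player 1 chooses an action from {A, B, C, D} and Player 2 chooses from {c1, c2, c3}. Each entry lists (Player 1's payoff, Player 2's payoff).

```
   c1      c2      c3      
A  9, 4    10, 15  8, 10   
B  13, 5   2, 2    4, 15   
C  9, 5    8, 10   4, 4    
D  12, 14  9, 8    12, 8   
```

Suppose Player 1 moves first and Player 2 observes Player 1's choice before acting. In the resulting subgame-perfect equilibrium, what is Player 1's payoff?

Solve by backward induction (Player 1 leads).
- A → Player 2 plays c2 (best of 4, 15, 10); Player 1 gets 10.
- B → Player 2 plays c3 (best of 5, 2, 15); Player 1 gets 4.
- C → Player 2 plays c2 (best of 5, 10, 4); Player 1 gets 8.
- D → Player 2 plays c1 (best of 14, 8, 8); Player 1 gets 12.
Maximizing over 10, 4, 8, 12, Player 1 chooses D. Subgame-perfect outcome: (D, c1) with payoffs (12, 14).

12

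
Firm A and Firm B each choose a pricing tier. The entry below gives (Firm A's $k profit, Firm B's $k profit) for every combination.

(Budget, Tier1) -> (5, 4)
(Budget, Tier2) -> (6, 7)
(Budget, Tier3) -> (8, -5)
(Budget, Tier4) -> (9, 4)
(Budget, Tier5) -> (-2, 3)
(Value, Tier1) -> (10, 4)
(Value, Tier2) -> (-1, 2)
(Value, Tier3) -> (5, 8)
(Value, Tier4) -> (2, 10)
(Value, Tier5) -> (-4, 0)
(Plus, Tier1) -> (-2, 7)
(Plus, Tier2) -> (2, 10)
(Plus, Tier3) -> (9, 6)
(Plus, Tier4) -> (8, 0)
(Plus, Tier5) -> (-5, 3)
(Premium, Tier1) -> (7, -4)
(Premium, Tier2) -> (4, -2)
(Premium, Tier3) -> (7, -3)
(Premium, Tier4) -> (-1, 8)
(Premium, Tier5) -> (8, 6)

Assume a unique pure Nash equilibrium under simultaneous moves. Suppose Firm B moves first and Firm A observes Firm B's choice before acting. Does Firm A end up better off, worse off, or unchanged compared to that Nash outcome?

Work backward from Firm A's decision.
- Tier1 → Firm A plays Value (best of 5, 10, -2, 7); Firm B gets 4.
- Tier2 → Firm A plays Budget (best of 6, -1, 2, 4); Firm B gets 7.
- Tier3 → Firm A plays Plus (best of 8, 5, 9, 7); Firm B gets 6.
- Tier4 → Firm A plays Budget (best of 9, 2, 8, -1); Firm B gets 4.
- Tier5 → Firm A plays Premium (best of -2, -4, -5, 8); Firm B gets 6.
Firm B's induced payoffs are 4, 7, 6, 4, 6, so Firm B commits to Tier2. Subgame-perfect outcome: (Budget, Tier2) with payoffs (6, 7).
Under simultaneous play:
Firm A's best replies: Tier1→Value; Tier2→Budget; Tier3→Plus; Tier4→Budget; Tier5→Premium.
Firm B's best replies: Budget→Tier2; Value→Tier4; Plus→Tier2; Premium→Tier4.
Only (Budget, Tier2) has each player best-responding; Nash payoffs (6, 7).
Firm A earns 6 sequentially versus 6 at the Nash outcome: unchanged.

unchanged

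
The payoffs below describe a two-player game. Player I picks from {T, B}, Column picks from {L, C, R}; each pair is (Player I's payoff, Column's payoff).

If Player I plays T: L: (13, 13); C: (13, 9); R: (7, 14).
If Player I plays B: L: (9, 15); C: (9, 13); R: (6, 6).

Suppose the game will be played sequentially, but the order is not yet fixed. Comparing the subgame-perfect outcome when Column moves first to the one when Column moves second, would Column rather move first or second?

If Player I leads: Column's best replies are T→R, B→L; Player I's induced payoffs 7, 9; outcome (B, L), payoffs (9, 15).
If Column leads: Player I's best replies are L→T, C→T, R→T; Column's induced payoffs 13, 9, 14; outcome (T, R), payoffs (7, 14).
Column gets 14 moving first and 15 moving second, so Column prefers to move second.

second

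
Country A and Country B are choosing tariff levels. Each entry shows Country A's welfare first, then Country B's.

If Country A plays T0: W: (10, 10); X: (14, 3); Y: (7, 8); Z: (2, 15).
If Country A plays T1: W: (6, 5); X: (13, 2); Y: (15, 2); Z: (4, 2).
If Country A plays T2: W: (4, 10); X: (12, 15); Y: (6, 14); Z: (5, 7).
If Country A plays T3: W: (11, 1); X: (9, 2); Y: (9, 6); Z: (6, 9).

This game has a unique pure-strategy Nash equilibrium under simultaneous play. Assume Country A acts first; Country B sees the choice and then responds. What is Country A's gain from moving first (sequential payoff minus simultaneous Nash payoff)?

6

Backward induction with Country A moving first.
- T0: BR = Z, leader payoff 2.
- T1: BR = W, leader payoff 6.
- T2: BR = X, leader payoff 12.
- T3: BR = Z, leader payoff 6.
Maximizing over 2, 6, 12, 6, Country A chooses T2. Subgame-perfect outcome: (T2, X) with payoffs (12, 15).
For the simultaneous game, intersect best replies.
Country A's best replies: W→T3; X→T0; Y→T1; Z→T3.
Country B's best replies: T0→Z; T1→W; T2→X; T3→Z.
Only (T3, Z) has each player best-responding; Nash payoffs (6, 9).
Country A's commitment gain: 12 − 6 = 6.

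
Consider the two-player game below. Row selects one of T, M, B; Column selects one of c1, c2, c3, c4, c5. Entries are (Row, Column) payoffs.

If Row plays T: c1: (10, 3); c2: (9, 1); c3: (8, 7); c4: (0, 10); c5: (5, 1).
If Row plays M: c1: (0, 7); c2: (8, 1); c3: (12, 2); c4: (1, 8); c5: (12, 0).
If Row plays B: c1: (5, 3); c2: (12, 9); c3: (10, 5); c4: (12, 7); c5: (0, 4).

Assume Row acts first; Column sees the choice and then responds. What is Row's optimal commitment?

B

Work backward from Column's decision.
- T: BR = c4, leader payoff 0.
- M: BR = c4, leader payoff 1.
- B: BR = c2, leader payoff 12.
Row's induced payoffs are 0, 1, 12, so Row commits to B. Subgame-perfect outcome: (B, c2) with payoffs (12, 9).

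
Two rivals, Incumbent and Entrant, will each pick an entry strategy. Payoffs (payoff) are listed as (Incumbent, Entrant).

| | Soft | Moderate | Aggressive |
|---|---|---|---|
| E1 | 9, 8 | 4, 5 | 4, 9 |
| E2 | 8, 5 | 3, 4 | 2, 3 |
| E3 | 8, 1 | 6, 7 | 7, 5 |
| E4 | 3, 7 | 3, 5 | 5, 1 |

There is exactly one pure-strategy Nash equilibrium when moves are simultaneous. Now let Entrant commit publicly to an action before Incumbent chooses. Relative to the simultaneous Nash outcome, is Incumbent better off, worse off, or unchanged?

Incumbent best-responds to each possible Entrant move:
- Soft: BR = E1, leader payoff 8.
- Moderate: BR = E3, leader payoff 7.
- Aggressive: BR = E3, leader payoff 5.
Entrant's induced payoffs are 8, 7, 5, so Entrant commits to Soft. Subgame-perfect outcome: (E1, Soft) with payoffs (9, 8).
Under simultaneous play:
Incumbent's best replies: Soft→E1; Moderate→E3; Aggressive→E3.
Entrant's best replies: E1→Aggressive; E2→Soft; E3→Moderate; E4→Soft.
Only (E3, Moderate) has each player best-responding; Nash payoffs (6, 7).
Incumbent earns 9 sequentially versus 6 at the Nash outcome: better off.

better off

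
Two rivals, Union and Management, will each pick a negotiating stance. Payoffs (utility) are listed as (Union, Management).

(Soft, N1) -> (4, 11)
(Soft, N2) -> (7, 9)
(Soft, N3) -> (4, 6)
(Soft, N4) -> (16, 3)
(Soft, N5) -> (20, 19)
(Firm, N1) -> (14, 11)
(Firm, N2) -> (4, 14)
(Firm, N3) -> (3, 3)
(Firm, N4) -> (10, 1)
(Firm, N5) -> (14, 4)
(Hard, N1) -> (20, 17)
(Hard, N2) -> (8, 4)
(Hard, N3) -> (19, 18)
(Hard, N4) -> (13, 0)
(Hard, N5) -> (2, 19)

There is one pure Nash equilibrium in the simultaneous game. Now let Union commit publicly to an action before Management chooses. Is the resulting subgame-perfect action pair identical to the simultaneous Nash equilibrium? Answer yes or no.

yes

Backward induction with Union moving first.
- Soft: BR = N5, leader payoff 20.
- Firm: BR = N2, leader payoff 4.
- Hard: BR = N5, leader payoff 2.
Union's induced payoffs are 20, 4, 2, so Union commits to Soft. Subgame-perfect outcome: (Soft, N5) with payoffs (20, 19).
Under simultaneous play:
Union's best replies: N1→Hard; N2→Hard; N3→Hard; N4→Soft; N5→Soft.
Management's best replies: Soft→N5; Firm→N2; Hard→N5.
Only (Soft, N5) has each player best-responding; Nash payoffs (20, 19).
Sequential outcome (Soft, N5) coincides with the Nash profile (Soft, N5).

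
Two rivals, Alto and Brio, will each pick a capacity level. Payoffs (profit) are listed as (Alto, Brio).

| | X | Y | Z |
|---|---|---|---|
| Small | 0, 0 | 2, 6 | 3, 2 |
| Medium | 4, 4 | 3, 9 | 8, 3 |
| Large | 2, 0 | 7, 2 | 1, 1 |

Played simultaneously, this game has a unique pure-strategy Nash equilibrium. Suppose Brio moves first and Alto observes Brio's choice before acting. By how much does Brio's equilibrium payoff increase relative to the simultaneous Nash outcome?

2

Solve by backward induction (Brio leads).
- X → Alto plays Medium (best of 0, 4, 2); Brio gets 4.
- Y → Alto plays Large (best of 2, 3, 7); Brio gets 2.
- Z → Alto plays Medium (best of 3, 8, 1); Brio gets 3.
Among 4, 2, 3, the best is 4 at X. Subgame-perfect outcome: (Medium, X) with payoffs (4, 4).
For the simultaneous game, intersect best replies.
Alto's best replies: X→Medium; Y→Large; Z→Medium.
Brio's best replies: Small→Y; Medium→Y; Large→Y.
Only (Large, Y) has each player best-responding; Nash payoffs (7, 2).
Brio's commitment gain: 4 − 2 = 2.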